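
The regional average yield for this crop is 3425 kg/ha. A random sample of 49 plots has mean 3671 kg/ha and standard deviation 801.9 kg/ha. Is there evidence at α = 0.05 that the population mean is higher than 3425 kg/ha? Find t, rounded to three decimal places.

H0: μ = 3425; H1: μ > 3425 (one-sample t-test, right-tailed).
t = (x̄ − μ₀)/(s/√n) = (3671 − 3425)/(801.9/√49) = 2.147
df = n − 1 = 48
p-value = P(T ≥ 2.147) ≈ 0.0184
Since p ≈ 0.0184 < α = 0.05, reject H0; the evidence is statistically significant.

2.147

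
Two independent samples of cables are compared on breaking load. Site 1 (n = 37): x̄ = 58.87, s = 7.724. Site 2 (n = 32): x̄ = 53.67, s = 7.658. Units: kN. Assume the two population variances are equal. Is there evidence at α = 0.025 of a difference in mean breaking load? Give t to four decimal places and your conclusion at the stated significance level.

t = 2.7998; reject H0

Let group 1 = site 1, group 2 = site 2. H0: μ_1 = μ_2; H1: μ_1 ≠ μ_2 (two-sample pooled-variance t-test, two-sided).
s_p² = [(37−1)·7.724² + (32−1)·7.658²]/(37+32−2) = 59.1905
t = (58.87 − 53.67)/√[59.1905·(1/37 + 1/32)] = 2.7998
df = n₁ + n₂ − 2 = 67
Two-sided p-value ≈ 0.0067
Since p ≈ 0.0067 < α = 0.025, reject H0; the evidence is statistically significant.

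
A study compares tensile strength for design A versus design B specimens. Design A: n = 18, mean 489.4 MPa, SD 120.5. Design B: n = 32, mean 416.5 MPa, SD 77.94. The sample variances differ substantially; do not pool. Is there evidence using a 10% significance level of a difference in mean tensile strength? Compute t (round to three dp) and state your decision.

Let group 1 = design A, group 2 = design B. H0: μ_1 = μ_2; H1: μ_1 ≠ μ_2 (Welch's two-sample t-test, two-sided).
t = (x̄_1 − x̄_2)/√(s_1²/n_1 + s_2²/n_2) = (489.4 − 416.5)/√(120.5²/18 + 77.94²/32) = 2.309
Welch–Satterthwaite df ≈ 25.18
Two-sided p-value ≈ 0.0294
Since p ≈ 0.0294 < α = 0.1, reject H0; the evidence is statistically significant.

t = 2.309; reject H0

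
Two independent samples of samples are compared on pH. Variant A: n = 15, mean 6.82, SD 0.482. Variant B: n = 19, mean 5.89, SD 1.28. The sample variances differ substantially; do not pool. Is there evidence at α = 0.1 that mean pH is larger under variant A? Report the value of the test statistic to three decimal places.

2.916

Let group 1 = variant A, group 2 = variant B. H0: μ_1 = μ_2; H1: μ_1 > μ_2 (Welch's two-sample t-test, right-tailed).
t = (x̄_1 − x̄_2)/√(s_1²/n_1 + s_2²/n_2) = (6.82 − 5.89)/√(0.482²/15 + 1.28²/19) = 2.916
Welch–Satterthwaite df ≈ 24.05
p-value = P(T ≥ 2.916) ≈ 0.0038
Since p ≈ 0.0038 < α = 0.1, reject H0; the data support H1.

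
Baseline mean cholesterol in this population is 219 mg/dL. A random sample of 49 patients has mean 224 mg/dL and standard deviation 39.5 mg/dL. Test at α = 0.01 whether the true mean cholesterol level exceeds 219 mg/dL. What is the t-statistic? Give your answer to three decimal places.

0.886

H0: μ = 219; H1: μ > 219 (one-sample t-test, right-tailed).
t = (x̄ − μ₀)/(s/√n) = (224 − 219)/(39.5/√49) = 0.886
df = n − 1 = 48
p-value = P(T ≥ 0.886) ≈ 0.190
Since p ≈ 0.190 > α = 0.01, fail to reject H0; the data do not provide sufficient evidence against H0.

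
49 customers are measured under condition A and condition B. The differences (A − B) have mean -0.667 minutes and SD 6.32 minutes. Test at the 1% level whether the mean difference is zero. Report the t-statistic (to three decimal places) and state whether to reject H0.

t = -0.739; fail to reject H0

H0: μ_d = 0; H1: μ_d ≠ 0 (paired t-test on the differences, two-sided).
t = d̄/(s_d/√n) = -0.667/(6.32/√49) = -0.739
df = n − 1 = 48
Two-sided p-value ≈ 0.4636
Since p ≈ 0.4636 > α = 0.01, fail to reject H0; the evidence is not statistically significant.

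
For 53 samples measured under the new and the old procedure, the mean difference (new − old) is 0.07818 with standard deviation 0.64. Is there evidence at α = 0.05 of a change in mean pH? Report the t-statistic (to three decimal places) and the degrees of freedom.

t = 0.889, df = 52

H0: μ_d = 0; H1: μ_d ≠ 0 (paired t-test on the differences, two-sided).
t = d̄/(s_d/√n) = 0.07818/(0.64/√53) = 0.889
df = n − 1 = 52
Two-sided p-value ≈ 0.3779
Since p ≈ 0.3779 > α = 0.05, fail to reject H0; the evidence is not statistically significant.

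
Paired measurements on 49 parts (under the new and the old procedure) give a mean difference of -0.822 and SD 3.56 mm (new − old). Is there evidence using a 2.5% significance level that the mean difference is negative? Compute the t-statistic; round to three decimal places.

H0: μ_d = 0; H1: μ_d < 0 (paired t-test on the differences, left-tailed).
t = d̄/(s_d/√n) = -0.822/(3.56/√49) = -1.616
df = n − 1 = 48
p-value = P(T ≤ -1.616) ≈ 0.056
Since p ≈ 0.056 > α = 0.025, fail to reject H0; the data do not provide sufficient evidence against H0.

-1.616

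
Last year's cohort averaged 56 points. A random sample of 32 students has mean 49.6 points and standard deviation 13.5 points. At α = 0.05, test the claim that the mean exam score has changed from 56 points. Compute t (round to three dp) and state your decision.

t = -2.682; reject H0

H0: μ = 56; H1: μ ≠ 56 (one-sample t-test, two-sided).
t = (x̄ − μ₀)/(s/√n) = (49.6 − 56)/(13.5/√32) = -2.682
df = n − 1 = 31
Two-sided p-value ≈ 0.012
Since p ≈ 0.012 < α = 0.05, reject H0; the evidence is statistically significant.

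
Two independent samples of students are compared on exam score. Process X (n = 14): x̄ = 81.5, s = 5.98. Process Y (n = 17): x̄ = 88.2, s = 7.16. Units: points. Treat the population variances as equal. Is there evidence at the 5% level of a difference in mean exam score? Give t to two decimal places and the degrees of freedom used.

Let group 1 = process X, group 2 = process Y. H0: μ_1 = μ_2; H1: μ_1 ≠ μ_2 (two-sample pooled-variance t-test, two-sided).
s_p² = [(14−1)·5.98² + (17−1)·7.16²]/(14+17−2) = 44.315
t = (81.5 − 88.2)/√[44.315·(1/14 + 1/17)] = -2.79
df = n₁ + n₂ − 2 = 29
Two-sided p-value ≈ 0.0092
Since p ≈ 0.0092 < α = 0.05, reject H0; the data support H1.

t = -2.79, df = 29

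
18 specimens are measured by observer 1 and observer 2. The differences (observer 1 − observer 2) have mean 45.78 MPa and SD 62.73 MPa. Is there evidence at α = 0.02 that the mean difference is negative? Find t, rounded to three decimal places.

H0: μ_d = 0; H1: μ_d < 0 (paired t-test on the differences, left-tailed).
t = d̄/(s_d/√n) = 45.78/(62.73/√18) = 3.096
df = n − 1 = 17
p-value = P(T ≤ 3.096) ≈ 0.997
Since p ≈ 0.997 > α = 0.02, fail to reject H0; the evidence is not statistically significant.

3.096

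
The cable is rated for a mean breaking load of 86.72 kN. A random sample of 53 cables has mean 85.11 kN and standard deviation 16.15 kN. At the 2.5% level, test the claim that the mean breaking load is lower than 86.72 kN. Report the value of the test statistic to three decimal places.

H0: μ = 86.72; H1: μ < 86.72 (one-sample t-test, left-tailed).
t = (x̄ − μ₀)/(s/√n) = (85.11 − 86.72)/(16.15/√53) = -0.726
df = n − 1 = 52
p-value = P(T ≤ -0.726) ≈ 0.236
Since p ≈ 0.236 > α = 0.025, fail to reject H0; the data do not provide sufficient evidence against H0.

-0.726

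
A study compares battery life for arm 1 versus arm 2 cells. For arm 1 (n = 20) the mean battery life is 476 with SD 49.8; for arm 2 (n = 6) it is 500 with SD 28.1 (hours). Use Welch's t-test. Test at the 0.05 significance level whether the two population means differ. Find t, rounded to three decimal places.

-1.501

Let group 1 = arm 1, group 2 = arm 2. H0: μ_1 = μ_2; H1: μ_1 ≠ μ_2 (Welch's two-sample t-test, two-sided).
t = (x̄_1 − x̄_2)/√(s_1²/n_1 + s_2²/n_2) = (476 − 500)/√(49.8²/20 + 28.1²/6) = -1.501
Welch–Satterthwaite df ≈ 15.29
Two-sided p-value ≈ 0.154
Since p ≈ 0.154 > α = 0.05, fail to reject H0; the data do not provide sufficient evidence against H0.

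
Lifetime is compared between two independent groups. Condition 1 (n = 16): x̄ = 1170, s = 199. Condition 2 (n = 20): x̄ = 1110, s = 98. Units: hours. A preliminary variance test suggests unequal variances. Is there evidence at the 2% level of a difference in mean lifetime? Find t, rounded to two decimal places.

1.10

Let group 1 = condition 1, group 2 = condition 2. H0: μ_1 = μ_2; H1: μ_1 ≠ μ_2 (Welch's two-sample t-test, two-sided).
t = (x̄_1 − x̄_2)/√(s_1²/n_1 + s_2²/n_2) = (1170 − 1110)/√(199²/16 + 98²/20) = 1.10
Welch–Satterthwaite df ≈ 20.77
Two-sided p-value ≈ 0.282
Since p ≈ 0.282 > α = 0.02, fail to reject H0; the data do not provide sufficient evidence against H0.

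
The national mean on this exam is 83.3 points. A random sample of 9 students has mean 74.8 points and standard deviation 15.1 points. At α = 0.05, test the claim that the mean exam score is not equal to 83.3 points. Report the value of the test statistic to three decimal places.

-1.689

H0: μ = 83.3; H1: μ ≠ 83.3 (one-sample t-test, two-sided).
t = (x̄ − μ₀)/(s/√n) = (74.8 − 83.3)/(15.1/√9) = -1.689
df = n − 1 = 8
Two-sided p-value ≈ 0.130
Since p ≈ 0.130 > α = 0.05, fail to reject H0; the data do not provide sufficient evidence against H0.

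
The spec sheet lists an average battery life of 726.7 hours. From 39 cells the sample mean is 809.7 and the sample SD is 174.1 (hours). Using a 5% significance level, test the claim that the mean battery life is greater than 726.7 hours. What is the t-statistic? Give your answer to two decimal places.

H0: μ = 726.7; H1: μ > 726.7 (one-sample t-test, right-tailed).
t = (x̄ − μ₀)/(s/√n) = (809.7 − 726.7)/(174.1/√39) = 2.98
df = n − 1 = 38
p-value = P(T ≥ 2.98) ≈ 0.003
Since p ≈ 0.003 < α = 0.05, reject H0; the evidence is statistically significant.

2.98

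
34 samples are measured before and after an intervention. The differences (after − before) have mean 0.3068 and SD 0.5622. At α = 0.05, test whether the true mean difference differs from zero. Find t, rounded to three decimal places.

H0: μ_d = 0; H1: μ_d ≠ 0 (paired t-test on the differences, two-sided).
t = d̄/(s_d/√n) = 0.3068/(0.5622/√34) = 3.182
df = n − 1 = 33
Two-sided p-value ≈ 0.003
Since p ≈ 0.003 < α = 0.05, reject H0; the data support H1.

3.182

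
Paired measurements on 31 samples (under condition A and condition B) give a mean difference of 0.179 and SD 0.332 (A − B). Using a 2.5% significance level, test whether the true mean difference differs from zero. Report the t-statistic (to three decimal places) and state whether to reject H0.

H0: μ_d = 0; H1: μ_d ≠ 0 (paired t-test on the differences, two-sided).
t = d̄/(s_d/√n) = 0.179/(0.332/√31) = 3.002
df = n − 1 = 30
Two-sided p-value ≈ 0.0054
Since p ≈ 0.0054 < α = 0.025, reject H0; the evidence is statistically significant.

t = 3.002; reject H0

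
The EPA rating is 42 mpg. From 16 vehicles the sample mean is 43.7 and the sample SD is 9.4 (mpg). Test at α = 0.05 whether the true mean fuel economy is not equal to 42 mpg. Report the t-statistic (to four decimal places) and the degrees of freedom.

t = 0.7234, df = 15

H0: μ = 42; H1: μ ≠ 42 (one-sample t-test, two-sided).
t = (x̄ − μ₀)/(s/√n) = (43.7 − 42)/(9.4/√16) = 0.7234
df = n − 1 = 15
Two-sided p-value ≈ 0.4806
Since p ≈ 0.4806 > α = 0.05, fail to reject H0; the evidence is not statistically significant.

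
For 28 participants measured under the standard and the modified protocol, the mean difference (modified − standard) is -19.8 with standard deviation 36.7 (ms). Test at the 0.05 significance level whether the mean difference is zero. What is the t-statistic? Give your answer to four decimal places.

H0: μ_d = 0; H1: μ_d ≠ 0 (paired t-test on the differences, two-sided).
t = d̄/(s_d/√n) = -19.8/(36.7/√28) = -2.8548
df = n − 1 = 27
Two-sided p-value ≈ 0.008
Since p ≈ 0.008 < α = 0.05, reject H0; the data support H1.

-2.8548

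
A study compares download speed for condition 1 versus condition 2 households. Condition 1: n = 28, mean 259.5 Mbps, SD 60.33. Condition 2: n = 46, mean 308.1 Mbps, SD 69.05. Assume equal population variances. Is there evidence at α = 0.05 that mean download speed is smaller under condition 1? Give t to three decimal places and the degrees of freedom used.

t = -3.076, df = 72

Let group 1 = condition 1, group 2 = condition 2. H0: μ_1 = μ_2; H1: μ_1 < μ_2 (two-sample pooled-variance t-test, left-tailed).
s_p² = [(28−1)·60.33² + (46−1)·69.05²]/(28+46−2) = 4344.83
t = (259.5 − 308.1)/√[4344.83·(1/28 + 1/46)] = -3.076
df = n₁ + n₂ − 2 = 72
p-value = P(T ≤ -3.076) ≈ 0.0015
Since p ≈ 0.0015 < α = 0.05, reject H0; the data support H1.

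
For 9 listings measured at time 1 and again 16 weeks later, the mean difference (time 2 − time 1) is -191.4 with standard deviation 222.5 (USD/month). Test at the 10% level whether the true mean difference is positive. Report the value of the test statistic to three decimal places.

-2.581

H0: μ_d = 0; H1: μ_d > 0 (paired t-test on the differences, right-tailed).
t = d̄/(s_d/√n) = -191.4/(222.5/√9) = -2.581
df = n − 1 = 8
p-value = P(T ≥ -2.581) ≈ 0.9837
Since p ≈ 0.9837 > α = 0.1, fail to reject H0; the data do not provide sufficient evidence against H0.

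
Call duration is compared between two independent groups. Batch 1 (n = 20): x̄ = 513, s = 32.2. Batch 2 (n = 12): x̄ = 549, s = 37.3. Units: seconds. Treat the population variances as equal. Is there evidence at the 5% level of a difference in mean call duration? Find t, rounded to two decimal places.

-2.89

Let group 1 = batch 1, group 2 = batch 2. H0: μ_1 = μ_2; H1: μ_1 ≠ μ_2 (two-sample pooled-variance t-test, two-sided).
s_p² = [(20−1)·32.2² + (12−1)·37.3²]/(20+12−2) = 1166.81
t = (513 − 549)/√[1166.81·(1/20 + 1/12)] = -2.89
df = n₁ + n₂ − 2 = 30
Two-sided p-value ≈ 0.007
Since p ≈ 0.007 < α = 0.05, reject H0; the evidence is statistically significant.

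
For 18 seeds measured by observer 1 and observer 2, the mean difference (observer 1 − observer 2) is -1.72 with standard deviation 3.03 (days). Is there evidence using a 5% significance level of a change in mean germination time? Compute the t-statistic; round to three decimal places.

-2.408

H0: μ_d = 0; H1: μ_d ≠ 0 (paired t-test on the differences, two-sided).
t = d̄/(s_d/√n) = -1.72/(3.03/√18) = -2.408
df = n − 1 = 17
Two-sided p-value ≈ 0.0277
Since p ≈ 0.0277 < α = 0.05, reject H0; the evidence is statistically significant.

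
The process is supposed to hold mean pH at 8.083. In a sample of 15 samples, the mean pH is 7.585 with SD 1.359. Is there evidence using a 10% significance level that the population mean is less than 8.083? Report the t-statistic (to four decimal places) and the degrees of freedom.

H0: μ = 8.083; H1: μ < 8.083 (one-sample t-test, left-tailed).
t = (x̄ − μ₀)/(s/√n) = (7.585 − 8.083)/(1.359/√15) = -1.4192
df = n − 1 = 14
p-value = P(T ≤ -1.4192) ≈ 0.089
Since p ≈ 0.089 < α = 0.1, reject H0; the data support H1.

t = -1.4192, df = 14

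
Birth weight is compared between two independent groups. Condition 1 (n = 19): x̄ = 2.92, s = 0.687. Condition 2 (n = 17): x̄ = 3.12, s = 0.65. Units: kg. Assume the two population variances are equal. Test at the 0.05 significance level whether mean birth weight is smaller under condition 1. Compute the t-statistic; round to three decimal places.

-0.894

Let group 1 = condition 1, group 2 = condition 2. H0: μ_1 = μ_2; H1: μ_1 < μ_2 (two-sample pooled-variance t-test, left-tailed).
s_p² = [(19−1)·0.687² + (17−1)·0.65²]/(19+17−2) = 0.448689
t = (2.92 − 3.12)/√[0.448689·(1/19 + 1/17)] = -0.894
df = n₁ + n₂ − 2 = 34
p-value = P(T ≤ -0.894) ≈ 0.189
Since p ≈ 0.189 > α = 0.05, fail to reject H0; the evidence is not statistically significant.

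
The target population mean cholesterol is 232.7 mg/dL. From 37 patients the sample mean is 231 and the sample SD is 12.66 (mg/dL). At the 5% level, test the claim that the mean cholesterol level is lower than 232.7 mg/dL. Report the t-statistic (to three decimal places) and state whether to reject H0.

H0: μ = 232.7; H1: μ < 232.7 (one-sample t-test, left-tailed).
t = (x̄ − μ₀)/(s/√n) = (231 − 232.7)/(12.66/√37) = -0.817
df = n − 1 = 36
p-value = P(T ≤ -0.817) ≈ 0.210
Since p ≈ 0.210 > α = 0.05, fail to reject H0; the data do not provide sufficient evidence against H0.

t = -0.817; fail to reject H0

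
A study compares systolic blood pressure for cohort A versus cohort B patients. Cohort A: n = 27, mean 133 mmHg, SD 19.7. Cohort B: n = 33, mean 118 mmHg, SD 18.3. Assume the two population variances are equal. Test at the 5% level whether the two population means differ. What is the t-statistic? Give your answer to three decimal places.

3.052

Let group 1 = cohort A, group 2 = cohort B. H0: μ_1 = μ_2; H1: μ_1 ≠ μ_2 (two-sample pooled-variance t-test, two-sided).
s_p² = [(27−1)·19.7² + (33−1)·18.3²]/(27+33−2) = 358.738
t = (133 − 118)/√[358.738·(1/27 + 1/33)] = 3.052
df = n₁ + n₂ − 2 = 58
Two-sided p-value ≈ 0.0034
Since p ≈ 0.0034 < α = 0.05, reject H0; the data support H1.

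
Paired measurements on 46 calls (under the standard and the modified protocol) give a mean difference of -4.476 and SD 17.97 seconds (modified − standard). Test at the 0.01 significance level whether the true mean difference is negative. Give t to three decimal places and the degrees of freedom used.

t = -1.689, df = 45

H0: μ_d = 0; H1: μ_d < 0 (paired t-test on the differences, left-tailed).
t = d̄/(s_d/√n) = -4.476/(17.97/√46) = -1.689
df = n − 1 = 45
p-value = P(T ≤ -1.689) ≈ 0.0490
Since p ≈ 0.0490 > α = 0.01, fail to reject H0; the data do not provide sufficient evidence against H0.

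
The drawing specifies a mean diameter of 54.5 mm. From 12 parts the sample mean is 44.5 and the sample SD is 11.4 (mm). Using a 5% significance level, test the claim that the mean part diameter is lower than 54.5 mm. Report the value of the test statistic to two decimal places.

H0: μ = 54.5; H1: μ < 54.5 (one-sample t-test, left-tailed).
t = (x̄ − μ₀)/(s/√n) = (44.5 − 54.5)/(11.4/√12) = -3.04
df = n − 1 = 11
p-value = P(T ≤ -3.04) ≈ 0.006
Since p ≈ 0.006 < α = 0.05, reject H0; the evidence is statistically significant.

-3.04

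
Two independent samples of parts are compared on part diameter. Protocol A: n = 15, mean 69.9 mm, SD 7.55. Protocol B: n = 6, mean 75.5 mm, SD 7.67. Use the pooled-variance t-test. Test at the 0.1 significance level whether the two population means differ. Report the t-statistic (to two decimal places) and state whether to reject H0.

t = -1.53; fail to reject H0

Let group 1 = protocol A, group 2 = protocol B. H0: μ_1 = μ_2; H1: μ_1 ≠ μ_2 (two-sample pooled-variance t-test, two-sided).
s_p² = [(15−1)·7.55² + (6−1)·7.67²]/(15+6−2) = 57.4831
t = (69.9 − 75.5)/√[57.4831·(1/15 + 1/6)] = -1.53
df = n₁ + n₂ − 2 = 19
Two-sided p-value ≈ 0.1427
Since p ≈ 0.1427 > α = 0.1, fail to reject H0; the evidence is not statistically significant.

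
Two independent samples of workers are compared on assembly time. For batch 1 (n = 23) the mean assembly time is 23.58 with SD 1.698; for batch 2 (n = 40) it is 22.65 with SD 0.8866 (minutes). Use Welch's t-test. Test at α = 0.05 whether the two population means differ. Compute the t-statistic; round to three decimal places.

2.442

Let group 1 = batch 1, group 2 = batch 2. H0: μ_1 = μ_2; H1: μ_1 ≠ μ_2 (Welch's two-sample t-test, two-sided).
t = (x̄_1 − x̄_2)/√(s_1²/n_1 + s_2²/n_2) = (23.58 − 22.65)/√(1.698²/23 + 0.8866²/40) = 2.442
Welch–Satterthwaite df ≈ 29.04
Two-sided p-value ≈ 0.0209
Since p ≈ 0.0209 < α = 0.05, reject H0; the evidence is statistically significant.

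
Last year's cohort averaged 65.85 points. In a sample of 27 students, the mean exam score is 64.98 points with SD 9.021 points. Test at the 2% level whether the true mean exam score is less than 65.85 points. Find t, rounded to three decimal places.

-0.501

H0: μ = 65.85; H1: μ < 65.85 (one-sample t-test, left-tailed).
t = (x̄ − μ₀)/(s/√n) = (64.98 − 65.85)/(9.021/√27) = -0.501
df = n − 1 = 26
p-value = P(T ≤ -0.501) ≈ 0.3102
Since p ≈ 0.3102 > α = 0.02, fail to reject H0; the data do not provide sufficient evidence against H0.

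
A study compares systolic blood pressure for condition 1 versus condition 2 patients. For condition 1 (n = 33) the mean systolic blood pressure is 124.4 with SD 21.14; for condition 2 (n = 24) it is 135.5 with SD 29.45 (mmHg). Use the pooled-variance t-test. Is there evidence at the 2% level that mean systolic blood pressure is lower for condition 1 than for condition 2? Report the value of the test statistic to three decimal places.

Let group 1 = condition 1, group 2 = condition 2. H0: μ_1 = μ_2; H1: μ_1 < μ_2 (two-sample pooled-variance t-test, left-tailed).
s_p² = [(33−1)·21.14² + (24−1)·29.45²]/(33+24−2) = 622.704
t = (124.4 − 135.5)/√[622.704·(1/33 + 1/24)] = -1.658
df = n₁ + n₂ − 2 = 55
p-value = P(T ≤ -1.658) ≈ 0.0515
Since p ≈ 0.0515 > α = 0.02, fail to reject H0; the evidence is not statistically significant.

-1.658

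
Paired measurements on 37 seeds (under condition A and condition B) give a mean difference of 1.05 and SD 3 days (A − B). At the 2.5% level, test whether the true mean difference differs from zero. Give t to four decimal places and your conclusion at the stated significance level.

t = 2.1290; fail to reject H0

H0: μ_d = 0; H1: μ_d ≠ 0 (paired t-test on the differences, two-sided).
t = d̄/(s_d/√n) = 1.05/(3/√37) = 2.1290
df = n − 1 = 36
Two-sided p-value ≈ 0.040
Since p ≈ 0.040 > α = 0.025, fail to reject H0; the data do not provide sufficient evidence against H0.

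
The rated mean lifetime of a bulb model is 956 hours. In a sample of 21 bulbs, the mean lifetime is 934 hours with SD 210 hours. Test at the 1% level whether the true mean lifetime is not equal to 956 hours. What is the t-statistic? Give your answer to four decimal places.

H0: μ = 956; H1: μ ≠ 956 (one-sample t-test, two-sided).
t = (x̄ − μ₀)/(s/√n) = (934 − 956)/(210/√21) = -0.4801
df = n − 1 = 20
Two-sided p-value ≈ 0.636
Since p ≈ 0.636 > α = 0.01, fail to reject H0; the data do not provide sufficient evidence against H0.

-0.4801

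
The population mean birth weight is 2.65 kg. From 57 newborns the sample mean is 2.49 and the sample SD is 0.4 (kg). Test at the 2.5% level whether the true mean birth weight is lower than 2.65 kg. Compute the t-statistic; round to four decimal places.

H0: μ = 2.65; H1: μ < 2.65 (one-sample t-test, left-tailed).
t = (x̄ − μ₀)/(s/√n) = (2.49 − 2.65)/(0.4/√57) = -3.0199
df = n − 1 = 56
p-value = P(T ≤ -3.0199) ≈ 0.0019
Since p ≈ 0.0019 < α = 0.025, reject H0; the evidence is statistically significant.

-3.0199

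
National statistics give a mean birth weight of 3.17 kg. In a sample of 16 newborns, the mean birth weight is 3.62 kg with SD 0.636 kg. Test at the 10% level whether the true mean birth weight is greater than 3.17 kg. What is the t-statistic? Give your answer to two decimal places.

H0: μ = 3.17; H1: μ > 3.17 (one-sample t-test, right-tailed).
t = (x̄ − μ₀)/(s/√n) = (3.62 − 3.17)/(0.636/√16) = 2.83
df = n − 1 = 15
p-value = P(T ≥ 2.83) ≈ 0.006
Since p ≈ 0.006 < α = 0.1, reject H0; the data support H1.

2.83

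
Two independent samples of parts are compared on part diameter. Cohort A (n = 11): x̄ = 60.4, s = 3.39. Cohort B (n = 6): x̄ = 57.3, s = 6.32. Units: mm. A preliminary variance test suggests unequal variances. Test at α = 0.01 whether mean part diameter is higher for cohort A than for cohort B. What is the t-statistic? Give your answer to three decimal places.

Let group 1 = cohort A, group 2 = cohort B. H0: μ_1 = μ_2; H1: μ_1 > μ_2 (Welch's two-sample t-test, right-tailed).
t = (x̄_1 − x̄_2)/√(s_1²/n_1 + s_2²/n_2) = (60.4 − 57.3)/√(3.39²/11 + 6.32²/6) = 1.117
Welch–Satterthwaite df ≈ 6.61
p-value = P(T ≥ 1.117) ≈ 0.151
Since p ≈ 0.151 > α = 0.01, fail to reject H0; the data do not provide sufficient evidence against H0.

1.117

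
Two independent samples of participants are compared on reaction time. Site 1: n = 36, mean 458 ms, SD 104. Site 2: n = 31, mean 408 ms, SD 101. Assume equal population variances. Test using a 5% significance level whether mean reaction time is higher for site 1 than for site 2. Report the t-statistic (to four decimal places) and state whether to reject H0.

Let group 1 = site 1, group 2 = site 2. H0: μ_1 = μ_2; H1: μ_1 > μ_2 (two-sample pooled-variance t-test, right-tailed).
s_p² = [(36−1)·104² + (31−1)·101²]/(36+31−2) = 10532.2
t = (458 − 408)/√[10532.2·(1/36 + 1/31)] = 1.9884
df = n₁ + n₂ − 2 = 65
p-value = P(T ≥ 1.9884) ≈ 0.0255
Since p ≈ 0.0255 < α = 0.05, reject H0; the evidence is statistically significant.

t = 1.9884; reject H0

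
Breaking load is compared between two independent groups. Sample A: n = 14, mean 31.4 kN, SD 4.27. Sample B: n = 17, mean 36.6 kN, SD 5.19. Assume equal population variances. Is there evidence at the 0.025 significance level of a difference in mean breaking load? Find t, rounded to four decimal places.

Let group 1 = sample A, group 2 = sample B. H0: μ_1 = μ_2; H1: μ_1 ≠ μ_2 (two-sample pooled-variance t-test, two-sided).
s_p² = [(14−1)·4.27² + (17−1)·5.19²]/(14+17−2) = 23.0347
t = (31.4 − 36.6)/√[23.0347·(1/14 + 1/17)] = -3.0021
df = n₁ + n₂ − 2 = 29
Two-sided p-value ≈ 0.0055
Since p ≈ 0.0055 < α = 0.025, reject H0; the data support H1.

-3.0021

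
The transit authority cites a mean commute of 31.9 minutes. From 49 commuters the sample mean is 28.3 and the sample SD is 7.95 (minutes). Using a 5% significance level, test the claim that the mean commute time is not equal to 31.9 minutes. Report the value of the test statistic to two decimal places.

H0: μ = 31.9; H1: μ ≠ 31.9 (one-sample t-test, two-sided).
t = (x̄ − μ₀)/(s/√n) = (28.3 − 31.9)/(7.95/√49) = -3.17
df = n − 1 = 48
Two-sided p-value ≈ 0.003
Since p ≈ 0.003 < α = 0.05, reject H0; the evidence is statistically significant.

-3.17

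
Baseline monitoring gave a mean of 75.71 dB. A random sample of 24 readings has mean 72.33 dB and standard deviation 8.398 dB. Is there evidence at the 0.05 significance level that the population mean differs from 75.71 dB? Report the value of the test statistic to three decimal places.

H0: μ = 75.71; H1: μ ≠ 75.71 (one-sample t-test, two-sided).
t = (x̄ − μ₀)/(s/√n) = (72.33 − 75.71)/(8.398/√24) = -1.972
df = n − 1 = 23
Two-sided p-value ≈ 0.061
Since p ≈ 0.061 > α = 0.05, fail to reject H0; the data do not provide sufficient evidence against H0.

-1.972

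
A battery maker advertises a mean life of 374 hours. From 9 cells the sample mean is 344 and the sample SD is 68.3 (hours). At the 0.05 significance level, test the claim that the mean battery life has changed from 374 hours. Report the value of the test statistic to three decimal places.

-1.318

H0: μ = 374; H1: μ ≠ 374 (one-sample t-test, two-sided).
t = (x̄ − μ₀)/(s/√n) = (344 − 374)/(68.3/√9) = -1.318
df = n − 1 = 8
Two-sided p-value ≈ 0.2241
Since p ≈ 0.2241 > α = 0.05, fail to reject H0; the evidence is not statistically significant.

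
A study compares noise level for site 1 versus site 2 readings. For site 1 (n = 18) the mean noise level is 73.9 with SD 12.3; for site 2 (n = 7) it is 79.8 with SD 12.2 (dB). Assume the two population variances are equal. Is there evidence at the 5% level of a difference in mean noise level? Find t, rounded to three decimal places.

-1.079

Let group 1 = site 1, group 2 = site 2. H0: μ_1 = μ_2; H1: μ_1 ≠ μ_2 (two-sample pooled-variance t-test, two-sided).
s_p² = [(18−1)·12.3² + (7−1)·12.2²]/(18+7−2) = 150.651
t = (73.9 − 79.8)/√[150.651·(1/18 + 1/7)] = -1.079
df = n₁ + n₂ − 2 = 23
Two-sided p-value ≈ 0.2917
Since p ≈ 0.2917 > α = 0.05, fail to reject H0; the data do not provide sufficient evidence against H0.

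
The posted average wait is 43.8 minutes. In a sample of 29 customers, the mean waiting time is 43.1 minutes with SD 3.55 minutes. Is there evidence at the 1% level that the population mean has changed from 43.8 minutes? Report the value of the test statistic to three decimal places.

-1.062

H0: μ = 43.8; H1: μ ≠ 43.8 (one-sample t-test, two-sided).
t = (x̄ − μ₀)/(s/√n) = (43.1 − 43.8)/(3.55/√29) = -1.062
df = n − 1 = 28
Two-sided p-value ≈ 0.297
Since p ≈ 0.297 > α = 0.01, fail to reject H0; the evidence is not statistically significant.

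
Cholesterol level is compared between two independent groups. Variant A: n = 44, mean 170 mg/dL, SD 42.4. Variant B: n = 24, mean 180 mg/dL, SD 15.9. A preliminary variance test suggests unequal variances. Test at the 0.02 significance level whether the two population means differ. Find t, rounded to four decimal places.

Let group 1 = variant A, group 2 = variant B. H0: μ_1 = μ_2; H1: μ_1 ≠ μ_2 (Welch's two-sample t-test, two-sided).
t = (x̄_1 − x̄_2)/√(s_1²/n_1 + s_2²/n_2) = (170 − 180)/√(42.4²/44 + 15.9²/24) = -1.3949
Welch–Satterthwaite df ≈ 60.51
Two-sided p-value ≈ 0.168
Since p ≈ 0.168 > α = 0.02, fail to reject H0; the evidence is not statistically significant.

-1.3949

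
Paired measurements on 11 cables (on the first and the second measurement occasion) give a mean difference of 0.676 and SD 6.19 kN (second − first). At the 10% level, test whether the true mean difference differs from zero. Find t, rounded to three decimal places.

0.362

H0: μ_d = 0; H1: μ_d ≠ 0 (paired t-test on the differences, two-sided).
t = d̄/(s_d/√n) = 0.676/(6.19/√11) = 0.362
df = n − 1 = 10
Two-sided p-value ≈ 0.725
Since p ≈ 0.725 > α = 0.1, fail to reject H0; the data do not provide sufficient evidence against H0.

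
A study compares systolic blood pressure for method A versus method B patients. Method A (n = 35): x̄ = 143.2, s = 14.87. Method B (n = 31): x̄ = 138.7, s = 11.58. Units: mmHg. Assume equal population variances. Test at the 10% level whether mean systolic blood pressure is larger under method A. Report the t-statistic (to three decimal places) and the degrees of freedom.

t = 1.359, df = 64

Let group 1 = method A, group 2 = method B. H0: μ_1 = μ_2; H1: μ_1 > μ_2 (two-sample pooled-variance t-test, right-tailed).
s_p² = [(35−1)·14.87² + (31−1)·11.58²]/(35+31−2) = 180.326
t = (143.2 − 138.7)/√[180.326·(1/35 + 1/31)] = 1.359
df = n₁ + n₂ − 2 = 64
p-value = P(T ≥ 1.359) ≈ 0.0895
Since p ≈ 0.0895 < α = 0.1, reject H0; the evidence is statistically significant.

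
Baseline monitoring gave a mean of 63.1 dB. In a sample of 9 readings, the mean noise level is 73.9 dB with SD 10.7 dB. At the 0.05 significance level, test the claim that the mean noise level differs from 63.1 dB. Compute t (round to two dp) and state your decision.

t = 3.03; reject H0

H0: μ = 63.1; H1: μ ≠ 63.1 (one-sample t-test, two-sided).
t = (x̄ − μ₀)/(s/√n) = (73.9 − 63.1)/(10.7/√9) = 3.03
df = n − 1 = 8
Two-sided p-value ≈ 0.016
Since p ≈ 0.016 < α = 0.05, reject H0; the data support H1.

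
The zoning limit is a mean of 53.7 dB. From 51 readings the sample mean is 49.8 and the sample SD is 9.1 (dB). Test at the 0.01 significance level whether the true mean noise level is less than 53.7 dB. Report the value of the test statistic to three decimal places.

-3.061

H0: μ = 53.7; H1: μ < 53.7 (one-sample t-test, left-tailed).
t = (x̄ − μ₀)/(s/√n) = (49.8 − 53.7)/(9.1/√51) = -3.061
df = n − 1 = 50
p-value = P(T ≤ -3.061) ≈ 0.0018
Since p ≈ 0.0018 < α = 0.01, reject H0; the evidence is statistically significant.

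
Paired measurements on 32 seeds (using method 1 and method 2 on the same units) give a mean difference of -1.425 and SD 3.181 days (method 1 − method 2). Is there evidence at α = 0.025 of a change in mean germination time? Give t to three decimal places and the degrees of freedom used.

t = -2.534, df = 31

H0: μ_d = 0; H1: μ_d ≠ 0 (paired t-test on the differences, two-sided).
t = d̄/(s_d/√n) = -1.425/(3.181/√32) = -2.534
df = n − 1 = 31
Two-sided p-value ≈ 0.017
Since p ≈ 0.017 < α = 0.025, reject H0; the data support H1.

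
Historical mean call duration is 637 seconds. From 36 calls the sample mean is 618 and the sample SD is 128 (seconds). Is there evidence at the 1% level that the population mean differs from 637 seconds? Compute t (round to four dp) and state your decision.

t = -0.8906; fail to reject H0

H0: μ = 637; H1: μ ≠ 637 (one-sample t-test, two-sided).
t = (x̄ − μ₀)/(s/√n) = (618 − 637)/(128/√36) = -0.8906
df = n − 1 = 35
Two-sided p-value ≈ 0.3792
Since p ≈ 0.3792 > α = 0.01, fail to reject H0; the evidence is not statistically significant.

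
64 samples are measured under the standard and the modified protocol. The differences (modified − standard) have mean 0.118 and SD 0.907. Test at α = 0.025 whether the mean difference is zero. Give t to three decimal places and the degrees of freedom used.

H0: μ_d = 0; H1: μ_d ≠ 0 (paired t-test on the differences, two-sided).
t = d̄/(s_d/√n) = 0.118/(0.907/√64) = 1.041
df = n − 1 = 63
Two-sided p-value ≈ 0.302
Since p ≈ 0.302 > α = 0.025, fail to reject H0; the evidence is not statistically significant.

t = 1.041, df = 63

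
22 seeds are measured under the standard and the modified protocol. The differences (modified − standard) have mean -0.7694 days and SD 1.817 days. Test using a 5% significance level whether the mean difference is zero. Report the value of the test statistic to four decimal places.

H0: μ_d = 0; H1: μ_d ≠ 0 (paired t-test on the differences, two-sided).
t = d̄/(s_d/√n) = -0.7694/(1.817/√22) = -1.9861
df = n − 1 = 21
Two-sided p-value ≈ 0.060
Since p ≈ 0.060 > α = 0.05, fail to reject H0; the evidence is not statistically significant.

-1.9861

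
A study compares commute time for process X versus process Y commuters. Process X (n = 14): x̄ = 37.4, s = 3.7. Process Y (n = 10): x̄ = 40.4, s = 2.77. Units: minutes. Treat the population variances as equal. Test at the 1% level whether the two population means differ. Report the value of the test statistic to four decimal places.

-2.1623

Let group 1 = process X, group 2 = process Y. H0: μ_1 = μ_2; H1: μ_1 ≠ μ_2 (two-sample pooled-variance t-test, two-sided).
s_p² = [(14−1)·3.7² + (10−1)·2.77²]/(14+10−2) = 11.2285
t = (37.4 − 40.4)/√[11.2285·(1/14 + 1/10)] = -2.1623
df = n₁ + n₂ − 2 = 22
Two-sided p-value ≈ 0.042
Since p ≈ 0.042 > α = 0.01, fail to reject H0; the evidence is not statistically significant.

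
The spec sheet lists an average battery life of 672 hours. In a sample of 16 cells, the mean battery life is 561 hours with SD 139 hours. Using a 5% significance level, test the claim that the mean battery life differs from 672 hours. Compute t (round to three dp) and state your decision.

t = -3.194; reject H0

H0: μ = 672; H1: μ ≠ 672 (one-sample t-test, two-sided).
t = (x̄ − μ₀)/(s/√n) = (561 − 672)/(139/√16) = -3.194
df = n − 1 = 15
Two-sided p-value ≈ 0.0060
Since p ≈ 0.0060 < α = 0.05, reject H0; the evidence is statistically significant.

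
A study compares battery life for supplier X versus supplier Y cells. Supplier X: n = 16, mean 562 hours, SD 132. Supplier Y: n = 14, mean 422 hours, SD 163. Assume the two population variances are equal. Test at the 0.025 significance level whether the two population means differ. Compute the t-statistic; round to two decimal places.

Let group 1 = supplier X, group 2 = supplier Y. H0: μ_1 = μ_2; H1: μ_1 ≠ μ_2 (two-sample pooled-variance t-test, two-sided).
s_p² = [(16−1)·132² + (14−1)·163²]/(16+14−2) = 21669.9
t = (562 − 422)/√[21669.9·(1/16 + 1/14)] = 2.60
df = n₁ + n₂ − 2 = 28
Two-sided p-value ≈ 0.015
Since p ≈ 0.015 < α = 0.025, reject H0; the data support H1.

2.60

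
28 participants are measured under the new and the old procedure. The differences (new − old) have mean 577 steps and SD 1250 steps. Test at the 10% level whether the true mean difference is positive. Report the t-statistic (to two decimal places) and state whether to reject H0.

t = 2.44; reject H0

H0: μ_d = 0; H1: μ_d > 0 (paired t-test on the differences, right-tailed).
t = d̄/(s_d/√n) = 577/(1250/√28) = 2.44
df = n − 1 = 27
p-value = P(T ≥ 2.44) ≈ 0.011
Since p ≈ 0.011 < α = 0.1, reject H0; the data support H1.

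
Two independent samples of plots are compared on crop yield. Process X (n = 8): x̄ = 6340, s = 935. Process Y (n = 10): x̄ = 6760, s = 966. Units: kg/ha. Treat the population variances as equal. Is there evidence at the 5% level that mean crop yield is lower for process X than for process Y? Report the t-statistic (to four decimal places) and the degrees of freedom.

Let group 1 = process X, group 2 = process Y. H0: μ_1 = μ_2; H1: μ_1 < μ_2 (two-sample pooled-variance t-test, left-tailed).
s_p² = [(8−1)·935² + (10−1)·966²]/(8+10−2) = 907374
t = (6340 − 6760)/√[907374·(1/8 + 1/10)] = -0.9295
df = n₁ + n₂ − 2 = 16
p-value = P(T ≤ -0.9295) ≈ 0.183
Since p ≈ 0.183 > α = 0.05, fail to reject H0; the data do not provide sufficient evidence against H0.

t = -0.9295, df = 16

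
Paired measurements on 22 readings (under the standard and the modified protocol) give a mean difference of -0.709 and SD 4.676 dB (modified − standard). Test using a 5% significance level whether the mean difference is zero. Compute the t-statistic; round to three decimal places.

-0.711

H0: μ_d = 0; H1: μ_d ≠ 0 (paired t-test on the differences, two-sided).
t = d̄/(s_d/√n) = -0.709/(4.676/√22) = -0.711
df = n − 1 = 21
Two-sided p-value ≈ 0.485
Since p ≈ 0.485 > α = 0.05, fail to reject H0; the data do not provide sufficient evidence against H0.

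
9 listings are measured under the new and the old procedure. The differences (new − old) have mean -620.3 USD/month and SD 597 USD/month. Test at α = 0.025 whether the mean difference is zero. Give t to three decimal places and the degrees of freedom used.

H0: μ_d = 0; H1: μ_d ≠ 0 (paired t-test on the differences, two-sided).
t = d̄/(s_d/√n) = -620.3/(597/√9) = -3.117
df = n − 1 = 8
Two-sided p-value ≈ 0.014
Since p ≈ 0.014 < α = 0.025, reject H0; the evidence is statistically significant.

t = -3.117, df = 8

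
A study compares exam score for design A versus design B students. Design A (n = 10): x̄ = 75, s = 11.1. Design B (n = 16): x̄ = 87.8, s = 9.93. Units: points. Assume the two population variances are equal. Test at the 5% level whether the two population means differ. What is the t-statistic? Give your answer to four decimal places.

-3.0578

Let group 1 = design A, group 2 = design B. H0: μ_1 = μ_2; H1: μ_1 ≠ μ_2 (two-sample pooled-variance t-test, two-sided).
s_p² = [(10−1)·11.1² + (16−1)·9.93²]/(10+16−2) = 107.832
t = (75 − 87.8)/√[107.832·(1/10 + 1/16)] = -3.0578
df = n₁ + n₂ − 2 = 24
Two-sided p-value ≈ 0.005
Since p ≈ 0.005 < α = 0.05, reject H0; the evidence is statistically significant.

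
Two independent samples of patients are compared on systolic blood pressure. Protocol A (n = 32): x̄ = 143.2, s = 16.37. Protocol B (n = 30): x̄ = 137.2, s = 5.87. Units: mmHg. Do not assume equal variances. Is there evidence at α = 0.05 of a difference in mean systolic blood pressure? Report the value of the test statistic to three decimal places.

1.944

Let group 1 = protocol A, group 2 = protocol B. H0: μ_1 = μ_2; H1: μ_1 ≠ μ_2 (Welch's two-sample t-test, two-sided).
t = (x̄_1 − x̄_2)/√(s_1²/n_1 + s_2²/n_2) = (143.2 − 137.2)/√(16.37²/32 + 5.87²/30) = 1.944
Welch–Satterthwaite df ≈ 39.30
Two-sided p-value ≈ 0.059
Since p ≈ 0.059 > α = 0.05, fail to reject H0; the evidence is not statistically significant.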